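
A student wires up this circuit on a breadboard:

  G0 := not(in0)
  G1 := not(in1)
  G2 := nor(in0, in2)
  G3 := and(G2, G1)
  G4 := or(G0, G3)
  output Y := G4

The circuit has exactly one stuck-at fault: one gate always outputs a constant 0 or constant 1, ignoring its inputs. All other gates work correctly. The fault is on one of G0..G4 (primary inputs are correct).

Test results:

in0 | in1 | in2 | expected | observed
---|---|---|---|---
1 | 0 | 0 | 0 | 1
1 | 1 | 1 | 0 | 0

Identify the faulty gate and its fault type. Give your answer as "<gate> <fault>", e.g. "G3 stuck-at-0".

G2 stuck-at-1

Fault-free values for test 1 (in0=1, in1=0, in2=0): G0=0, G1=1, G2=0, G3=0, G4=0, giving Y=0. Observed 1.
Test 1: faults giving observed 1 are {G0 stuck-at-1, G2 stuck-at-1, G3 stuck-at-1, G4 stuck-at-1}.
Test 2 (in0=1, in1=1, in2=1): fault-free G0=0, G1=0, G2=0, G3=0, G4=0 → 0; observed 0. Eliminates G0 stuck-at-1, G3 stuck-at-1, G4 stuck-at-1.
Only G2 stuck-at-1 is consistent with every test.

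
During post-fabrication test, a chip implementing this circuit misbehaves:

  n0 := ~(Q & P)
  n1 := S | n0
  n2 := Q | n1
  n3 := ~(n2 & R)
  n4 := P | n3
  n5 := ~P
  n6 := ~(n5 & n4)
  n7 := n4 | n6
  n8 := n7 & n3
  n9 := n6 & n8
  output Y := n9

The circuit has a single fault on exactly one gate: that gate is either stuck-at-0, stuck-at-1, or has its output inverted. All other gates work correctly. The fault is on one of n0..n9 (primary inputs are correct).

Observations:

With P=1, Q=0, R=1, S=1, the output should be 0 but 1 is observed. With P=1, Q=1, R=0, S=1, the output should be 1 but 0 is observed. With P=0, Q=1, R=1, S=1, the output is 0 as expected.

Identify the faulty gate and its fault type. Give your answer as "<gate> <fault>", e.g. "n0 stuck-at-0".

Fault-free values for test 1 (P=1, Q=0, R=1, S=1): n0=1, n1=1, n2=1, n3=0, n4=1, n5=0, n6=1, n7=1, n8=0, n9=0, giving Y=0. Observed 1.
Test 1: faults giving observed 1 are {n1 stuck-at-0, n1 inverted output, n2 stuck-at-0, n2 inverted output, n3 stuck-at-1, n3 inverted output, n8 stuck-at-1, n8 inverted output, n9 stuck-at-1, n9 inverted output}.
Test 2 (P=1, Q=1, R=0, S=1): fault-free n0=0, n1=1, n2=1, n3=1, n4=1, n5=0, n6=1, n7=1, n8=1, n9=1 → 1; observed 0. Eliminates n1 stuck-at-0, n1 inverted output, n2 stuck-at-0, n2 inverted output, n3 stuck-at-1, n8 stuck-at-1, n9 stuck-at-1.
Test 3 (P=0, Q=1, R=1, S=1): fault-free n0=1, n1=1, n2=1, n3=0, n4=0, n5=1, n6=1, n7=1, n8=0, n9=0 → 0; observed 0. Eliminates n8 inverted output, n9 inverted output.
Only n3 inverted output is consistent with every test.

n3 inverted output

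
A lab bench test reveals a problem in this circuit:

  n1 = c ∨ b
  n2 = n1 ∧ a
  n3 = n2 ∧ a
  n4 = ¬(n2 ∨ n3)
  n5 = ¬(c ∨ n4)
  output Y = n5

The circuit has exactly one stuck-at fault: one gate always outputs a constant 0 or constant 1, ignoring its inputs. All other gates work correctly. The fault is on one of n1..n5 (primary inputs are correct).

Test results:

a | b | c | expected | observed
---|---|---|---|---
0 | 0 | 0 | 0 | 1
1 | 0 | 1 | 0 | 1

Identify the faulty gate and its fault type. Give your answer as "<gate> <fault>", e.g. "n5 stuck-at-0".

n5 stuck-at-1

Fault-free values for test 1 (a=0, b=0, c=0): n1=0, n2=0, n3=0, n4=1, n5=0, giving Y=0. Observed 1.
Test 1: faults giving observed 1 are {n2 stuck-at-1, n3 stuck-at-1, n4 stuck-at-0, n5 stuck-at-1}.
Test 2 (a=1, b=0, c=1): fault-free n1=1, n2=1, n3=1, n4=0, n5=0 → 0; observed 1. Eliminates n2 stuck-at-1, n3 stuck-at-1, n4 stuck-at-0.
Only n5 stuck-at-1 is consistent with every test.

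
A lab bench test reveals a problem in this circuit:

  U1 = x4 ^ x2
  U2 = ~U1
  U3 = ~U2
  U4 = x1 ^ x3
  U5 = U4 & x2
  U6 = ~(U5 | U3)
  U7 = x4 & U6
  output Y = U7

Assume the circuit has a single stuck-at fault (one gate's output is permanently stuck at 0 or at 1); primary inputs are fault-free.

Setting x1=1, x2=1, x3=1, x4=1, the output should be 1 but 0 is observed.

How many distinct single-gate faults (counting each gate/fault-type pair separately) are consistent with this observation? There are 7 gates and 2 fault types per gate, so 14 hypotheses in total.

7

Fault-free: U1=0, U2=1, U3=0, U4=0, U5=0, U6=1, U7=1 → 1. Observed 0.
  U1 stuck-at-0: output 1 ✗
  U1 stuck-at-1: output 0 ✓
  U2 stuck-at-0: output 0 ✓
  U2 stuck-at-1: output 1 ✗
  U3 stuck-at-0: output 1 ✗
  U3 stuck-at-1: output 0 ✓
  U4 stuck-at-0: output 1 ✗
  U4 stuck-at-1: output 0 ✓
  U5 stuck-at-0: output 1 ✗
  U5 stuck-at-1: output 0 ✓
  U6 stuck-at-0: output 0 ✓
  U6 stuck-at-1: output 1 ✗
  U7 stuck-at-0: output 0 ✓
  U7 stuck-at-1: output 1 ✗
Consistent faults: {U1 stuck-at-1, U2 stuck-at-0, U3 stuck-at-1, U4 stuck-at-1, U5 stuck-at-1, U6 stuck-at-0, U7 stuck-at-0} — 7 in all.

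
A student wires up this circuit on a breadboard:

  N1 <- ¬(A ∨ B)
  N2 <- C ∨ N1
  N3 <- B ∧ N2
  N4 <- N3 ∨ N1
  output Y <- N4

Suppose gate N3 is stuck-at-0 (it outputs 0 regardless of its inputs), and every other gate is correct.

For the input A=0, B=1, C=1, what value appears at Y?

0

Propagate with N3 forced: N1=0, N2=1, N3=0 [stuck-at-0], N4=0.
So Y = 0. (Without the fault it would be 1.)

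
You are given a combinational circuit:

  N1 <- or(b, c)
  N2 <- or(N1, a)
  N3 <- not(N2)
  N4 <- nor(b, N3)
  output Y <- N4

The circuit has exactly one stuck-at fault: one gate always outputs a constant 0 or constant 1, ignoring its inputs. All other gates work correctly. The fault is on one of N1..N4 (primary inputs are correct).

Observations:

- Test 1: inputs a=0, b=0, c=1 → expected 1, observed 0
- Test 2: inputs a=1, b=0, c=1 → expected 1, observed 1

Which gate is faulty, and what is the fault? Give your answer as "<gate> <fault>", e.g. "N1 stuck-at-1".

N1 stuck-at-0

Fault-free values for test 1 (a=0, b=0, c=1): N1=1, N2=1, N3=0, N4=1, giving Y=1. Observed 0.
Test 1: faults giving observed 0 are {N1 stuck-at-0, N2 stuck-at-0, N3 stuck-at-1, N4 stuck-at-0}.
Test 2 (a=1, b=0, c=1): fault-free N1=1, N2=1, N3=0, N4=1 → 1; observed 1. Eliminates N2 stuck-at-0, N3 stuck-at-1, N4 stuck-at-0.
Only N1 stuck-at-0 is consistent with every test.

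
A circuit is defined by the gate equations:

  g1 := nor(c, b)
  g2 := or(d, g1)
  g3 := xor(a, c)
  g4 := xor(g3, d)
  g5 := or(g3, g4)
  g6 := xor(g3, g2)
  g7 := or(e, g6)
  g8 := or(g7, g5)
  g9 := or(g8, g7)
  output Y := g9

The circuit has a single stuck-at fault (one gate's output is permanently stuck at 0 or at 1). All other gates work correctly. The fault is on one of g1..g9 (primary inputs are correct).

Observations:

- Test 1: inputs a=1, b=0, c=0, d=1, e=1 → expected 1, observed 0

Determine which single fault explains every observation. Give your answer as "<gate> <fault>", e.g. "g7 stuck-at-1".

g9 stuck-at-0

Fault-free values for test 1 (a=1, b=0, c=0, d=1, e=1): g1=1, g2=1, g3=1, g4=0, g5=1, g6=0, g7=1, g8=1, g9=1, giving Y=1. Observed 0.
Test 1: faults giving observed 0 are {g9 stuck-at-0}.
Only g9 stuck-at-0 is consistent with every test.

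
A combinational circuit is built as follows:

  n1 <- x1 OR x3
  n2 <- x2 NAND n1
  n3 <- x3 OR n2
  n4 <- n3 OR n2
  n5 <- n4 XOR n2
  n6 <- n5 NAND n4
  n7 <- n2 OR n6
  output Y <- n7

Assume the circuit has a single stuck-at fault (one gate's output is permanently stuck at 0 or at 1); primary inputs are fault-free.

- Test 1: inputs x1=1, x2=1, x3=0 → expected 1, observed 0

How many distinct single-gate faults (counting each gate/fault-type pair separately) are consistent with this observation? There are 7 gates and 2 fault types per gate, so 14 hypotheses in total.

Fault-free: n1=1, n2=0, n3=0, n4=0, n5=0, n6=1, n7=1 → 1. Observed 0.
  n1 stuck-at-0: output 1 ✗
  n1 stuck-at-1: output 1 ✗
  n2 stuck-at-0: output 1 ✗
  n2 stuck-at-1: output 1 ✗
  n3 stuck-at-0: output 1 ✗
  n3 stuck-at-1: output 0 ✓
  n4 stuck-at-0: output 1 ✗
  n4 stuck-at-1: output 0 ✓
  n5 stuck-at-0: output 1 ✗
  n5 stuck-at-1: output 1 ✗
  n6 stuck-at-0: output 0 ✓
  n6 stuck-at-1: output 1 ✗
  n7 stuck-at-0: output 0 ✓
  n7 stuck-at-1: output 1 ✗
Consistent faults: {n3 stuck-at-1, n4 stuck-at-1, n6 stuck-at-0, n7 stuck-at-0} — 4 in all.

4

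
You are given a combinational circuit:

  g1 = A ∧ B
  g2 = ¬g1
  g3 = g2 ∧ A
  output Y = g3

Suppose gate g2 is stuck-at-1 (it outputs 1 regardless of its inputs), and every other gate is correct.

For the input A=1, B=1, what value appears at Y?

1

Propagate with g2 forced: g1=1, g2=1 [stuck-at-1], g3=1.
So Y = 1. (Without the fault it would be 0.)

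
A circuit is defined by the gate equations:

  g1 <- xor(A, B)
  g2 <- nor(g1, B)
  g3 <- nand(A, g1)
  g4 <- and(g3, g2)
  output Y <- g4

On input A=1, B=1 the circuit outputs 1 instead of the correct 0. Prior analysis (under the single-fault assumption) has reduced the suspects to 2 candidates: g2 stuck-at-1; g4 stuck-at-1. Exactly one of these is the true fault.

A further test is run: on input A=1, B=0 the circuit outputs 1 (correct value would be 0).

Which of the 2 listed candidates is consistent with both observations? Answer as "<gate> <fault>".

Evaluate each candidate on input A=1, B=0:
  g2 stuck-at-1: g1=1, g2=1 [stuck-at-1], g3=0, g4=0 → 0 — eliminated
  g4 stuck-at-1: g1=1, g2=0, g3=0, g4=1 [stuck-at-1] → 1 — matches
Only g4 stuck-at-1 reproduces the observed 1.

g4 stuck-at-1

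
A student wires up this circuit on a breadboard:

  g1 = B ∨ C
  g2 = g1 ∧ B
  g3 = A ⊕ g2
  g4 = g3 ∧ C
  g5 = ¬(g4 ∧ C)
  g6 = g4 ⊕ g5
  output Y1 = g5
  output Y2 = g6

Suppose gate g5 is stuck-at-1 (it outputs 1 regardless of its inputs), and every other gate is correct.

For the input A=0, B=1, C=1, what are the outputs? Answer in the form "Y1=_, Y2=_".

Y1=1, Y2=0

Propagate with g5 forced: g1=1, g2=1, g3=1, g4=1, g5=1 [stuck-at-1], g6=0.
So the outputs are Y1=1, Y2=0. (Without the fault they would be Y1=0, Y2=1.)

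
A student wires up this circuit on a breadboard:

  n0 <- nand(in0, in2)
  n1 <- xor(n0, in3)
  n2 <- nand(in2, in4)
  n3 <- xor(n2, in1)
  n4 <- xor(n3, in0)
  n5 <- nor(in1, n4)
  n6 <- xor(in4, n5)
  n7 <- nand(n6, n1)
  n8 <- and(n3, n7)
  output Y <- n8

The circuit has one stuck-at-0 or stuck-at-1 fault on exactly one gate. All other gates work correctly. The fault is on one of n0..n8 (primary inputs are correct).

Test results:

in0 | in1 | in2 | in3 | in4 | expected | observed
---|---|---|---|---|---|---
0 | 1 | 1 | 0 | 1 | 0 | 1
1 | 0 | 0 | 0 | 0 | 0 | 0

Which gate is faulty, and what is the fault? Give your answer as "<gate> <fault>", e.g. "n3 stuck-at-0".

Fault-free values for test 1 (in0=0, in1=1, in2=1, in3=0, in4=1): n0=1, n1=1, n2=0, n3=1, n4=1, n5=0, n6=1, n7=0, n8=0, giving Y=0. Observed 1.
Test 1: faults giving observed 1 are {n0 stuck-at-0, n1 stuck-at-0, n5 stuck-at-1, n6 stuck-at-0, n7 stuck-at-1, n8 stuck-at-1}.
Test 2 (in0=1, in1=0, in2=0, in3=0, in4=0): fault-free n0=1, n1=1, n2=1, n3=1, n4=0, n5=1, n6=1, n7=0, n8=0 → 0; observed 0. Eliminates n0 stuck-at-0, n1 stuck-at-0, n6 stuck-at-0, n7 stuck-at-1, n8 stuck-at-1.
Only n5 stuck-at-1 is consistent with every test.

n5 stuck-at-1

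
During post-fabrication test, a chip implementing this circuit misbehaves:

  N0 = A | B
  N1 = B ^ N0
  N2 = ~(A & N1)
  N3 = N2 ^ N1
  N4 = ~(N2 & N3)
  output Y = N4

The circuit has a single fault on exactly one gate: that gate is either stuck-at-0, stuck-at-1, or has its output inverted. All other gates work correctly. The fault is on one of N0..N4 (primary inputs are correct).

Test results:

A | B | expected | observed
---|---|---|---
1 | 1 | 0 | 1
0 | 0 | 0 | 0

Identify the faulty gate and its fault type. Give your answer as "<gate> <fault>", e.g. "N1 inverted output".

Fault-free values for test 1 (A=1, B=1): N0=1, N1=0, N2=1, N3=1, N4=0, giving Y=0. Observed 1.
Test 1: faults giving observed 1 are {N0 stuck-at-0, N0 inverted output, N1 stuck-at-1, N1 inverted output, N2 stuck-at-0, N2 inverted output, N3 stuck-at-0, N3 inverted output, N4 stuck-at-1, N4 inverted output}.
Test 2 (A=0, B=0): fault-free N0=0, N1=0, N2=1, N3=1, N4=0 → 0; observed 0. Eliminates N0 inverted output, N1 stuck-at-1, N1 inverted output, N2 stuck-at-0, N2 inverted output, N3 stuck-at-0, N3 inverted output, N4 stuck-at-1, N4 inverted output.
Only N0 stuck-at-0 is consistent with every test.

N0 stuck-at-0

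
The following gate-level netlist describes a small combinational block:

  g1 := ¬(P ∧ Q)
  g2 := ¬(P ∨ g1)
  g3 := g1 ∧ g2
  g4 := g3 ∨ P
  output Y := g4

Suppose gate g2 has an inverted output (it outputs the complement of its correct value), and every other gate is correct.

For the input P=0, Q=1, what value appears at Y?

Propagate with g2 forced: g1=1, g2=1 [inverted output], g3=1, g4=1.
So Y = 1. (Without the fault it would be 0.)

1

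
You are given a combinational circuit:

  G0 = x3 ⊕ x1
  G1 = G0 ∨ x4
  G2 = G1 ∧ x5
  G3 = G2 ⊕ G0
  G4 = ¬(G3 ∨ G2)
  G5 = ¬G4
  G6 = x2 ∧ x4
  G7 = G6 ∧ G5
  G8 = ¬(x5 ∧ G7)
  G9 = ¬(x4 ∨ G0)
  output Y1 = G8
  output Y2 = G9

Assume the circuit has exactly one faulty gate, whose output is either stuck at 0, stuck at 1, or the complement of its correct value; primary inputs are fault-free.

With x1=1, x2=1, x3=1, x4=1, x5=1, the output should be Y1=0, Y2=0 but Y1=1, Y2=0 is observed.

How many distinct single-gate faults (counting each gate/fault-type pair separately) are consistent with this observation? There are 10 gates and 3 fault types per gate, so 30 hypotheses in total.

Fault-free: G0=0, G1=1, G2=1, G3=1, G4=0, G5=1, G6=1, G7=1, G8=0, G9=0 → Y1=0, Y2=0. Observed Y1=1, Y2=0.
  G0: none of the 3 fault types match ✗
  G1: stuck-at-0, inverted output ✓; others ✗
  G2: stuck-at-0, inverted output ✓; others ✗
  G3: none of the 3 fault types match ✗
  G4: stuck-at-1, inverted output ✓; others ✗
  G5: stuck-at-0, inverted output ✓; others ✗
  G6: stuck-at-0, inverted output ✓; others ✗
  G7: stuck-at-0, inverted output ✓; others ✗
  G8: stuck-at-1, inverted output ✓; others ✗
  G9: none of the 3 fault types match ✗
Consistent faults: {G1 stuck-at-0, G1 inverted output, G2 stuck-at-0, G2 inverted output, G4 stuck-at-1, G4 inverted output, G5 stuck-at-0, G5 inverted output, G6 stuck-at-0, G6 inverted output, G7 stuck-at-0, G7 inverted output, G8 stuck-at-1, G8 inverted output} — 14 in all.

14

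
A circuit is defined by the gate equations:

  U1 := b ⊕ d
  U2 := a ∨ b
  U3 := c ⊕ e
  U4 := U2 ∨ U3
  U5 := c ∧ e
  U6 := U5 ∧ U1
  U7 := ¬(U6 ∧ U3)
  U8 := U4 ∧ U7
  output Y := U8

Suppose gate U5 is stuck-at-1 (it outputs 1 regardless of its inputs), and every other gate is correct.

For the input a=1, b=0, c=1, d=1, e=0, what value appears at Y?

Propagate with U5 forced: U1=1, U2=1, U3=1, U4=1, U5=1 [stuck-at-1], U6=1, U7=0, U8=0.
So Y = 0. (Without the fault it would be 1.)

0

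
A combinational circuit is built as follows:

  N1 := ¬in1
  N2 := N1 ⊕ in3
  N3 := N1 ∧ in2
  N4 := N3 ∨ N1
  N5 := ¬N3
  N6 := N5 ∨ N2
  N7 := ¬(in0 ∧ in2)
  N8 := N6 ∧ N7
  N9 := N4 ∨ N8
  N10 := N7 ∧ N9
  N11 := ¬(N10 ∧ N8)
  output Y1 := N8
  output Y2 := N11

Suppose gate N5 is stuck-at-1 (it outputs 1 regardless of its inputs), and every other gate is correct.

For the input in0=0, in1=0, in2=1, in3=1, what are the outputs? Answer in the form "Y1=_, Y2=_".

Y1=1, Y2=0

Propagate with N5 forced: N1=1, N2=0, N3=1, N4=1, N5=1 [stuck-at-1], N6=1, N7=1, N8=1, N9=1, N10=1, N11=0.
So the outputs are Y1=1, Y2=0. (Without the fault they would be Y1=0, Y2=1.)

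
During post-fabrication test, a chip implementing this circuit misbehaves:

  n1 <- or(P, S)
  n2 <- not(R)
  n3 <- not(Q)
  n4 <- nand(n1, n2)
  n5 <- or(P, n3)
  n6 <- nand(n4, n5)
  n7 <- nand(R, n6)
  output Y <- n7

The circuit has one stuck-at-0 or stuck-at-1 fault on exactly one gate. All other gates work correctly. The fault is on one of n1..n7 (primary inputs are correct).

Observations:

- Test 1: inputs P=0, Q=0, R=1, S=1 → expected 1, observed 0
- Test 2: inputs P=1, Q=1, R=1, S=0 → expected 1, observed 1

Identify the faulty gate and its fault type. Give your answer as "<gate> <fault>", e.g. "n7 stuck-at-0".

Fault-free values for test 1 (P=0, Q=0, R=1, S=1): n1=1, n2=0, n3=1, n4=1, n5=1, n6=0, n7=1, giving Y=1. Observed 0.
Test 1: faults giving observed 0 are {n2 stuck-at-1, n3 stuck-at-0, n4 stuck-at-0, n5 stuck-at-0, n6 stuck-at-1, n7 stuck-at-0}.
Test 2 (P=1, Q=1, R=1, S=0): fault-free n1=1, n2=0, n3=0, n4=1, n5=1, n6=0, n7=1 → 1; observed 1. Eliminates n2 stuck-at-1, n4 stuck-at-0, n5 stuck-at-0, n6 stuck-at-1, n7 stuck-at-0.
Only n3 stuck-at-0 is consistent with every test.

n3 stuck-at-0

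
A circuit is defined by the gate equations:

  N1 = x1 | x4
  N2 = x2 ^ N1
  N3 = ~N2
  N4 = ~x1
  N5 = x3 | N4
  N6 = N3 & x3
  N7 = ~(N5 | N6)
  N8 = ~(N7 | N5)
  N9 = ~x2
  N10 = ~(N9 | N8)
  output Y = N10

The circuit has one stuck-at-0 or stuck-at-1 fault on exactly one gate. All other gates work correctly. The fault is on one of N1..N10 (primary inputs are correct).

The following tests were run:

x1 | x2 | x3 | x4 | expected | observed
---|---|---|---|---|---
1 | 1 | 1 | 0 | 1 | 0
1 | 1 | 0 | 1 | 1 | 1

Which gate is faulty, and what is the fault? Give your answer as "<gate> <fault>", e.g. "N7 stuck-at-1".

Fault-free values for test 1 (x1=1, x2=1, x3=1, x4=0): N1=1, N2=0, N3=1, N4=0, N5=1, N6=1, N7=0, N8=0, N9=0, N10=1, giving Y=1. Observed 0.
Test 1: faults giving observed 0 are {N5 stuck-at-0, N8 stuck-at-1, N9 stuck-at-1, N10 stuck-at-0}.
Test 2 (x1=1, x2=1, x3=0, x4=1): fault-free N1=1, N2=0, N3=1, N4=0, N5=0, N6=0, N7=1, N8=0, N9=0, N10=1 → 1; observed 1. Eliminates N8 stuck-at-1, N9 stuck-at-1, N10 stuck-at-0.
Only N5 stuck-at-0 is consistent with every test.

N5 stuck-at-0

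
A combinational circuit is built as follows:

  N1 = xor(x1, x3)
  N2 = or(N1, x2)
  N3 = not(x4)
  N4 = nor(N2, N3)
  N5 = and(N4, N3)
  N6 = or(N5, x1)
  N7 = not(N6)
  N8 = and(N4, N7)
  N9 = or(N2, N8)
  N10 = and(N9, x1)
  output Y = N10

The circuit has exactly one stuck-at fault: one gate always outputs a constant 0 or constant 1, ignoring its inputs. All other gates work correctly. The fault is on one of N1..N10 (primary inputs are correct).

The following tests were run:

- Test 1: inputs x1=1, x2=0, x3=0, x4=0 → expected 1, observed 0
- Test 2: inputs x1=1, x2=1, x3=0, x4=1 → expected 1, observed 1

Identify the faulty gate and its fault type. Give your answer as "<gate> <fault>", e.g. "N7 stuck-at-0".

Fault-free values for test 1 (x1=1, x2=0, x3=0, x4=0): N1=1, N2=1, N3=1, N4=0, N5=0, N6=1, N7=0, N8=0, N9=1, N10=1, giving Y=1. Observed 0.
Test 1: faults giving observed 0 are {N1 stuck-at-0, N2 stuck-at-0, N9 stuck-at-0, N10 stuck-at-0}.
Test 2 (x1=1, x2=1, x3=0, x4=1): fault-free N1=1, N2=1, N3=0, N4=0, N5=0, N6=1, N7=0, N8=0, N9=1, N10=1 → 1; observed 1. Eliminates N2 stuck-at-0, N9 stuck-at-0, N10 stuck-at-0.
Only N1 stuck-at-0 is consistent with every test.

N1 stuck-at-0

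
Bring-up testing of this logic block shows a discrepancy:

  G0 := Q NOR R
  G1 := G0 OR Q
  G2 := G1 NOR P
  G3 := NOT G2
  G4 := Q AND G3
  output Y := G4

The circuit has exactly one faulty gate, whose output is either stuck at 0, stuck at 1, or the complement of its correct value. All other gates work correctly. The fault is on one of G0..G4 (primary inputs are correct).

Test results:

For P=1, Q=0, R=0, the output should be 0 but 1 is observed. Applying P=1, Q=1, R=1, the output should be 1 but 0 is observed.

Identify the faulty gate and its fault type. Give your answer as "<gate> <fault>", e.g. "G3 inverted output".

G4 inverted output

Fault-free values for test 1 (P=1, Q=0, R=0): G0=1, G1=1, G2=0, G3=1, G4=0, giving Y=0. Observed 1.
Test 1: faults giving observed 1 are {G4 stuck-at-1, G4 inverted output}.
Test 2 (P=1, Q=1, R=1): fault-free G0=0, G1=1, G2=0, G3=1, G4=1 → 1; observed 0. Eliminates G4 stuck-at-1.
Only G4 inverted output is consistent with every test.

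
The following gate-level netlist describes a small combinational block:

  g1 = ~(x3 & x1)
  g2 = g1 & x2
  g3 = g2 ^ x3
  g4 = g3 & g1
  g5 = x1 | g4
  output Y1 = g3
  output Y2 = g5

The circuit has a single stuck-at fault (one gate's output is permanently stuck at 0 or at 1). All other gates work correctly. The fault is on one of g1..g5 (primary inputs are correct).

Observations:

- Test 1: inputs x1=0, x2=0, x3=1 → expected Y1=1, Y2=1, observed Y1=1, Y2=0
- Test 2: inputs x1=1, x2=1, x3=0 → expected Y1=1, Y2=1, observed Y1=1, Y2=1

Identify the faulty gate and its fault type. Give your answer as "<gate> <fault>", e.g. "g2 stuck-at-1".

Fault-free values for test 1 (x1=0, x2=0, x3=1): g1=1, g2=0, g3=1, g4=1, g5=1, giving Y1=1, Y2=1. Observed Y1=1, Y2=0.
Test 1: faults giving observed Y1=1, Y2=0 are {g1 stuck-at-0, g4 stuck-at-0, g5 stuck-at-0}.
Test 2 (x1=1, x2=1, x3=0): fault-free g1=1, g2=1, g3=1, g4=1, g5=1 → Y1=1, Y2=1; observed Y1=1, Y2=1. Eliminates g1 stuck-at-0, g5 stuck-at-0.
Only g4 stuck-at-0 is consistent with every test.

g4 stuck-at-0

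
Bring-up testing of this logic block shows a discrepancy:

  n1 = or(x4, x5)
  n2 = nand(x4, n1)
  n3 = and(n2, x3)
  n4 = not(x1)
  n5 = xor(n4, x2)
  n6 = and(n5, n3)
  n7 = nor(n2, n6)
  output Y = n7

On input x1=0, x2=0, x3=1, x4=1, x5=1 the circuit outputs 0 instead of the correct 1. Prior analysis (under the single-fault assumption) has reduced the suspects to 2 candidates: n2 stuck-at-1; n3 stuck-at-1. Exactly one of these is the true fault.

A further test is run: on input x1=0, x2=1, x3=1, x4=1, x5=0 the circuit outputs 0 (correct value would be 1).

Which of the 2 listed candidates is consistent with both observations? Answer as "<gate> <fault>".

n2 stuck-at-1

Evaluate each candidate on input x1=0, x2=1, x3=1, x4=1, x5=0:
  n2 stuck-at-1: n1=1, n2=1 [stuck-at-1], n3=1, n4=1, n5=0, n6=0, n7=0 → 0 — matches
  n3 stuck-at-1: n1=1, n2=0, n3=1 [stuck-at-1], n4=1, n5=0, n6=0, n7=1 → 1 — eliminated
Only n2 stuck-at-1 reproduces the observed 0.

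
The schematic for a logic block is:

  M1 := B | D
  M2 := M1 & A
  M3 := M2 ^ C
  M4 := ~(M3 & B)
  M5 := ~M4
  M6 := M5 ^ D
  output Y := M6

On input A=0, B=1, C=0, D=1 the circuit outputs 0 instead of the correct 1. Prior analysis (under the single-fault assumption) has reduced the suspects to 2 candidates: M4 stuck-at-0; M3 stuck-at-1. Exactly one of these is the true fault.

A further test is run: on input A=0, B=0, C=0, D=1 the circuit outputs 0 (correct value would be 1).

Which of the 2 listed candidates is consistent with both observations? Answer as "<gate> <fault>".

Evaluate each candidate on input A=0, B=0, C=0, D=1:
  M4 stuck-at-0: M1=1, M2=0, M3=0, M4=0 [stuck-at-0], M5=1, M6=0 → 0 — matches
  M3 stuck-at-1: M1=1, M2=0, M3=1 [stuck-at-1], M4=1, M5=0, M6=1 → 1 — eliminated
Only M4 stuck-at-0 reproduces the observed 0.

M4 stuck-at-0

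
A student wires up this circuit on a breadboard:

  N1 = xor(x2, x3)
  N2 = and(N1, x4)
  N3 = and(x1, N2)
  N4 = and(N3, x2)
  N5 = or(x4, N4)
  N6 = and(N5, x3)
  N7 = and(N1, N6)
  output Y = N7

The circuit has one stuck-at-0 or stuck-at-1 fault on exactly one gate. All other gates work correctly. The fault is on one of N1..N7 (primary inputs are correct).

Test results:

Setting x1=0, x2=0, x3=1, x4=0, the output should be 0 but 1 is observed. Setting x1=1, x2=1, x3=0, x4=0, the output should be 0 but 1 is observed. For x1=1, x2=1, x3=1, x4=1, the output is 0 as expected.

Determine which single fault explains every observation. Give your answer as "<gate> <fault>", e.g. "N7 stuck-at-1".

Fault-free values for test 1 (x1=0, x2=0, x3=1, x4=0): N1=1, N2=0, N3=0, N4=0, N5=0, N6=0, N7=0, giving Y=0. Observed 1.
Test 1: faults giving observed 1 are {N4 stuck-at-1, N5 stuck-at-1, N6 stuck-at-1, N7 stuck-at-1}.
Test 2 (x1=1, x2=1, x3=0, x4=0): fault-free N1=1, N2=0, N3=0, N4=0, N5=0, N6=0, N7=0 → 0; observed 1. Eliminates N4 stuck-at-1, N5 stuck-at-1.
Test 3 (x1=1, x2=1, x3=1, x4=1): fault-free N1=0, N2=0, N3=0, N4=0, N5=1, N6=1, N7=0 → 0; observed 0. Eliminates N7 stuck-at-1.
Only N6 stuck-at-1 is consistent with every test.

N6 stuck-at-1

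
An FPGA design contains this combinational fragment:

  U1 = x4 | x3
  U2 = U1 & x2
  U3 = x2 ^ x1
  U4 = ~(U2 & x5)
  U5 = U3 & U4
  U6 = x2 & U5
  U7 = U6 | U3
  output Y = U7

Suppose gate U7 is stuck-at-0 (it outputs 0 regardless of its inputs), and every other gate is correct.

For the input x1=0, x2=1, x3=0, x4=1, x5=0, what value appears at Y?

0

Propagate with U7 forced: U1=1, U2=1, U3=1, U4=1, U5=1, U6=1, U7=0 [stuck-at-0].
So Y = 0. (Without the fault it would be 1.)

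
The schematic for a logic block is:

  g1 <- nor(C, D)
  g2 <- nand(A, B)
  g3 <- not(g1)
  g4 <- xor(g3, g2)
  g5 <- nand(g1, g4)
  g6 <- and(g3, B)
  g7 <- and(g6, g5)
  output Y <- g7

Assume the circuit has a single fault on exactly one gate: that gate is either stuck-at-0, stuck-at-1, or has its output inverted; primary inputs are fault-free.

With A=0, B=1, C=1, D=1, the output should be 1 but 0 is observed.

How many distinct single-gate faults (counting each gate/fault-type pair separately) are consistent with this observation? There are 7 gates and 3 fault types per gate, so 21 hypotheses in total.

10

Fault-free: g1=0, g2=1, g3=1, g4=0, g5=1, g6=1, g7=1 → 1. Observed 0.
  g1: stuck-at-1, inverted output ✓; others ✗
  g2: none of the 3 fault types match ✗
  g3: stuck-at-0, inverted output ✓; others ✗
  g4: none of the 3 fault types match ✗
  g5: stuck-at-0, inverted output ✓; others ✗
  g6: stuck-at-0, inverted output ✓; others ✗
  g7: stuck-at-0, inverted output ✓; others ✗
Consistent faults: {g1 stuck-at-1, g1 inverted output, g3 stuck-at-0, g3 inverted output, g5 stuck-at-0, g5 inverted output, g6 stuck-at-0, g6 inverted output, g7 stuck-at-0, g7 inverted output} — 10 in all.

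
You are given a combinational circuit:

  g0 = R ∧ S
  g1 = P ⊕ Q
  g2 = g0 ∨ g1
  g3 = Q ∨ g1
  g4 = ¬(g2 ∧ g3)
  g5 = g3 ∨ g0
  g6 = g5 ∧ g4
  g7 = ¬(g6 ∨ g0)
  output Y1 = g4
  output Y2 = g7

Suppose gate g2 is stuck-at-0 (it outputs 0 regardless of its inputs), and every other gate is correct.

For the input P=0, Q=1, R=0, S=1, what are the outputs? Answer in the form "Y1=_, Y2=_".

Y1=1, Y2=0

Propagate with g2 forced: g0=0, g1=1, g2=0 [stuck-at-0], g3=1, g4=1, g5=1, g6=1, g7=0.
So the outputs are Y1=1, Y2=0. (Without the fault they would be Y1=0, Y2=1.)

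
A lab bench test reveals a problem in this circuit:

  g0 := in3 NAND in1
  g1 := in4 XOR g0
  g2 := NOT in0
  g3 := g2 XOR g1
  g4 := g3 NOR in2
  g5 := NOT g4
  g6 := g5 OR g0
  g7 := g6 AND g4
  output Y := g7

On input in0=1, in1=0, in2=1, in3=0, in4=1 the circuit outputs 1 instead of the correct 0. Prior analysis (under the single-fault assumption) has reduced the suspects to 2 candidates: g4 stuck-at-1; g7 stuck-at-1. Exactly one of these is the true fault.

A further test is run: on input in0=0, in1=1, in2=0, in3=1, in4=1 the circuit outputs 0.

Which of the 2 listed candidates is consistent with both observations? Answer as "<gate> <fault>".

g4 stuck-at-1

Evaluate each candidate on input in0=0, in1=1, in2=0, in3=1, in4=1:
  g4 stuck-at-1: g0=0, g1=1, g2=1, g3=0, g4=1 [stuck-at-1], g5=0, g6=0, g7=0 → 0 — matches
  g7 stuck-at-1: g0=0, g1=1, g2=1, g3=0, g4=1, g5=0, g6=0, g7=1 [stuck-at-1] → 1 — eliminated
Only g4 stuck-at-1 reproduces the observed 0.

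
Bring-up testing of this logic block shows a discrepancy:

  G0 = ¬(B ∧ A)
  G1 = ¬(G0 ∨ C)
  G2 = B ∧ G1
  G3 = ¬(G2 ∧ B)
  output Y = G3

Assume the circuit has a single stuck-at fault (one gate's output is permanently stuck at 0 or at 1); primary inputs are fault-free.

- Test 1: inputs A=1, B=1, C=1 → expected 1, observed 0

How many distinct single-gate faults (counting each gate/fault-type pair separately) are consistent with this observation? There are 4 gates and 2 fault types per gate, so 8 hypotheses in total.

Fault-free: G0=0, G1=0, G2=0, G3=1 → 1. Observed 0.
  G0 stuck-at-0: output 1 ✗
  G0 stuck-at-1: output 1 ✗
  G1 stuck-at-0: output 1 ✗
  G1 stuck-at-1: output 0 ✓
  G2 stuck-at-0: output 1 ✗
  G2 stuck-at-1: output 0 ✓
  G3 stuck-at-0: output 0 ✓
  G3 stuck-at-1: output 1 ✗
Consistent faults: {G1 stuck-at-1, G2 stuck-at-1, G3 stuck-at-0} — 3 in all.

3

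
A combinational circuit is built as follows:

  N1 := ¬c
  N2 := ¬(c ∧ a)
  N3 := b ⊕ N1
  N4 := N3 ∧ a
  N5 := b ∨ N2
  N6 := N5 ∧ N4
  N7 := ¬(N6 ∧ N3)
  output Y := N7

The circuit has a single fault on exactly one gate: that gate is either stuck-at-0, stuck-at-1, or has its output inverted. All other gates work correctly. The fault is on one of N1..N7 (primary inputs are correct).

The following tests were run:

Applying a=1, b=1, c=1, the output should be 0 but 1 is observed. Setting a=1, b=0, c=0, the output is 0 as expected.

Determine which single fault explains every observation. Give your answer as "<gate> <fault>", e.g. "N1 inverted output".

Fault-free values for test 1 (a=1, b=1, c=1): N1=0, N2=0, N3=1, N4=1, N5=1, N6=1, N7=0, giving Y=0. Observed 1.
Test 1: faults giving observed 1 are {N1 stuck-at-1, N1 inverted output, N3 stuck-at-0, N3 inverted output, N4 stuck-at-0, N4 inverted output, N5 stuck-at-0, N5 inverted output, N6 stuck-at-0, N6 inverted output, N7 stuck-at-1, N7 inverted output}.
Test 2 (a=1, b=0, c=0): fault-free N1=1, N2=1, N3=1, N4=1, N5=1, N6=1, N7=0 → 0; observed 0. Eliminates N1 inverted output, N3 stuck-at-0, N3 inverted output, N4 stuck-at-0, N4 inverted output, N5 stuck-at-0, N5 inverted output, N6 stuck-at-0, N6 inverted output, N7 stuck-at-1, N7 inverted output.
Only N1 stuck-at-1 is consistent with every test.

N1 stuck-at-1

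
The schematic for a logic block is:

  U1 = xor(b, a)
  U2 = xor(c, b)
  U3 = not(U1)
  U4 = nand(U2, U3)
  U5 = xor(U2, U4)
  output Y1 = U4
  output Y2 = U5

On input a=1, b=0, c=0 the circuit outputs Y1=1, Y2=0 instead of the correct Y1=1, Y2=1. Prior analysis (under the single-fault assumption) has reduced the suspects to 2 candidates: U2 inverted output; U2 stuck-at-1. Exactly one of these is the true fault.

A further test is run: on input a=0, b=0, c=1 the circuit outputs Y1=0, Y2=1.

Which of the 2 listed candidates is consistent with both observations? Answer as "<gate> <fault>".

U2 stuck-at-1

Evaluate each candidate on input a=0, b=0, c=1:
  U2 inverted output: U1=0, U2=0 [inverted output], U3=1, U4=1, U5=1 → Y1=1, Y2=1 — eliminated
  U2 stuck-at-1: U1=0, U2=1 [stuck-at-1], U3=1, U4=0, U5=1 → Y1=0, Y2=1 — matches
Only U2 stuck-at-1 reproduces the observed Y1=0, Y2=1.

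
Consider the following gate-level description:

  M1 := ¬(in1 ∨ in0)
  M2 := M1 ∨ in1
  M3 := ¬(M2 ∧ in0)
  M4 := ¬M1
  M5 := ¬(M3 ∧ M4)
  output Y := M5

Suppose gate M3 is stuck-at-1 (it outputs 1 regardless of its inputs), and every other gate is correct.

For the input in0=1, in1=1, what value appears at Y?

0

Propagate with M3 forced: M1=0, M2=1, M3=1 [stuck-at-1], M4=1, M5=0.
So Y = 0. (Without the fault it would be 1.)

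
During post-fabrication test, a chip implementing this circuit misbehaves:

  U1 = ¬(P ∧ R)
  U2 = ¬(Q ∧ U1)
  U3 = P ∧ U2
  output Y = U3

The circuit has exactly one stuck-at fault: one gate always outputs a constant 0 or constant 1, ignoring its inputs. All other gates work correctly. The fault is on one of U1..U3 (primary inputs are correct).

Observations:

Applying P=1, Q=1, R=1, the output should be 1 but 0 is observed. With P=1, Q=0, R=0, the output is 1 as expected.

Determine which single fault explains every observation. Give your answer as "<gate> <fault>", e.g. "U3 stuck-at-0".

Fault-free values for test 1 (P=1, Q=1, R=1): U1=0, U2=1, U3=1, giving Y=1. Observed 0.
Test 1: faults giving observed 0 are {U1 stuck-at-1, U2 stuck-at-0, U3 stuck-at-0}.
Test 2 (P=1, Q=0, R=0): fault-free U1=1, U2=1, U3=1 → 1; observed 1. Eliminates U2 stuck-at-0, U3 stuck-at-0.
Only U1 stuck-at-1 is consistent with every test.

U1 stuck-at-1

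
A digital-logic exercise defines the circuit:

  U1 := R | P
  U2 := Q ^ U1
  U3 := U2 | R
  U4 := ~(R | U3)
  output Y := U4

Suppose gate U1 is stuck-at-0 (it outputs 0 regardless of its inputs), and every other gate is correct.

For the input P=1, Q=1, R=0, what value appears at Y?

0

Propagate with U1 forced: U1=0 [stuck-at-0], U2=1, U3=1, U4=0.
So Y = 0. (Without the fault it would be 1.)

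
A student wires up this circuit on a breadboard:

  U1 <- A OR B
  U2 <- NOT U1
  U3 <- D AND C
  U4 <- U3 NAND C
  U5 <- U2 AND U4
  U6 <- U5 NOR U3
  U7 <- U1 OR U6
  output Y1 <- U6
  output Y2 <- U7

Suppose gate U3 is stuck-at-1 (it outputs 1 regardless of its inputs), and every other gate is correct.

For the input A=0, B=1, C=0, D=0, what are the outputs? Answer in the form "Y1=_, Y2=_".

Propagate with U3 forced: U1=1, U2=0, U3=1 [stuck-at-1], U4=1, U5=0, U6=0, U7=1.
So the outputs are Y1=0, Y2=1. (Without the fault they would be Y1=1, Y2=1.)

Y1=0, Y2=1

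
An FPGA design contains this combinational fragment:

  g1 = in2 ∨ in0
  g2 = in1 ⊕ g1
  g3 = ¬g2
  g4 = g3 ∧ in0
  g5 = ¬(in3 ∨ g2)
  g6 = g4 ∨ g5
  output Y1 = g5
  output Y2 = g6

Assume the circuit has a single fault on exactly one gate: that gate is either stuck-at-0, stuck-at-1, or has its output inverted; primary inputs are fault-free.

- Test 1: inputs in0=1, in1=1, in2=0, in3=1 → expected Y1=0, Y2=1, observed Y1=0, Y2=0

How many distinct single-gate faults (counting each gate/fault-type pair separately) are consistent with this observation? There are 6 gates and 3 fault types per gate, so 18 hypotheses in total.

Fault-free: g1=1, g2=0, g3=1, g4=1, g5=0, g6=1 → Y1=0, Y2=1. Observed Y1=0, Y2=0.
  g1: stuck-at-0, inverted output ✓; others ✗
  g2: stuck-at-1, inverted output ✓; others ✗
  g3: stuck-at-0, inverted output ✓; others ✗
  g4: stuck-at-0, inverted output ✓; others ✗
  g5: none of the 3 fault types match ✗
  g6: stuck-at-0, inverted output ✓; others ✗
Consistent faults: {g1 stuck-at-0, g1 inverted output, g2 stuck-at-1, g2 inverted output, g3 stuck-at-0, g3 inverted output, g4 stuck-at-0, g4 inverted output, g6 stuck-at-0, g6 inverted output} — 10 in all.

10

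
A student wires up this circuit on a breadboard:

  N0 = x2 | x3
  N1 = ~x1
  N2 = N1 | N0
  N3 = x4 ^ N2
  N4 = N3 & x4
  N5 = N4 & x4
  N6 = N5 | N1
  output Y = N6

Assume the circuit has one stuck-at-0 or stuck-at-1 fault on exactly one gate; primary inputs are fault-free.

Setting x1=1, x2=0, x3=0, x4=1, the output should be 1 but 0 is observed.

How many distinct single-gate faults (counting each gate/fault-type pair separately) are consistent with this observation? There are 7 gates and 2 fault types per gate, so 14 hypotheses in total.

6

Fault-free: N0=0, N1=0, N2=0, N3=1, N4=1, N5=1, N6=1 → 1. Observed 0.
  N0 stuck-at-0: output 1 ✗
  N0 stuck-at-1: output 0 ✓
  N1 stuck-at-0: output 1 ✗
  N1 stuck-at-1: output 1 ✗
  N2 stuck-at-0: output 1 ✗
  N2 stuck-at-1: output 0 ✓
  N3 stuck-at-0: output 0 ✓
  N3 stuck-at-1: output 1 ✗
  N4 stuck-at-0: output 0 ✓
  N4 stuck-at-1: output 1 ✗
  N5 stuck-at-0: output 0 ✓
  N5 stuck-at-1: output 1 ✗
  N6 stuck-at-0: output 0 ✓
  N6 stuck-at-1: output 1 ✗
Consistent faults: {N0 stuck-at-1, N2 stuck-at-1, N3 stuck-at-0, N4 stuck-at-0, N5 stuck-at-0, N6 stuck-at-0} — 6 in all.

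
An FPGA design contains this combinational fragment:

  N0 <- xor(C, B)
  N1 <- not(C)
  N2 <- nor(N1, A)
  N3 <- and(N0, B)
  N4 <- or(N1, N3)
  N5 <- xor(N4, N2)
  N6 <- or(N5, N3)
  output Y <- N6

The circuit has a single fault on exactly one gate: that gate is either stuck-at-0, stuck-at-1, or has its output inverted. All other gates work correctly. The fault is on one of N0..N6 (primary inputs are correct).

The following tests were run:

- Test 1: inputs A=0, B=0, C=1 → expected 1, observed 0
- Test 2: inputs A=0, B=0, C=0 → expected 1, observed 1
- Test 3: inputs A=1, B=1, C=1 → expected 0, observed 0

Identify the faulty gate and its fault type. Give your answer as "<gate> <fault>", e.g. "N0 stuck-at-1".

Fault-free values for test 1 (A=0, B=0, C=1): N0=1, N1=0, N2=1, N3=0, N4=0, N5=1, N6=1, giving Y=1. Observed 0.
Test 1: faults giving observed 0 are {N2 stuck-at-0, N2 inverted output, N4 stuck-at-1, N4 inverted output, N5 stuck-at-0, N5 inverted output, N6 stuck-at-0, N6 inverted output}.
Test 2 (A=0, B=0, C=0): fault-free N0=0, N1=1, N2=0, N3=0, N4=1, N5=1, N6=1 → 1; observed 1. Eliminates N2 inverted output, N4 inverted output, N5 stuck-at-0, N5 inverted output, N6 stuck-at-0, N6 inverted output.
Test 3 (A=1, B=1, C=1): fault-free N0=0, N1=0, N2=0, N3=0, N4=0, N5=0, N6=0 → 0; observed 0. Eliminates N4 stuck-at-1.
Only N2 stuck-at-0 is consistent with every test.

N2 stuck-at-0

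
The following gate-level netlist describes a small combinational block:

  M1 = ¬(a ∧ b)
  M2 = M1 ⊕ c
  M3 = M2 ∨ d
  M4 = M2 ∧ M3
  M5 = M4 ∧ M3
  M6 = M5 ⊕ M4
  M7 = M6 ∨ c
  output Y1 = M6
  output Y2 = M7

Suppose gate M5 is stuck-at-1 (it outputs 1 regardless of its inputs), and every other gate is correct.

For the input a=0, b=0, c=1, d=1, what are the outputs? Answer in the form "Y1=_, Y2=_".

Propagate with M5 forced: M1=1, M2=0, M3=1, M4=0, M5=1 [stuck-at-1], M6=1, M7=1.
So the outputs are Y1=1, Y2=1. (Without the fault they would be Y1=0, Y2=1.)

Y1=1, Y2=1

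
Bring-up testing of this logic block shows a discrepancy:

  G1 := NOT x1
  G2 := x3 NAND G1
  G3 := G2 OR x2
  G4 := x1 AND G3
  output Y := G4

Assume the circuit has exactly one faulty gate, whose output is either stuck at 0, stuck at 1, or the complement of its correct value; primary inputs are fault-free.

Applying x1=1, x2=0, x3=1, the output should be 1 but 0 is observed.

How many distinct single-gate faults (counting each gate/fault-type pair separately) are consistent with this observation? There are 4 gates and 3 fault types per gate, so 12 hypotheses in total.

Fault-free: G1=0, G2=1, G3=1, G4=1 → 1. Observed 0.
  G1 stuck-at-0: output 1 ✗
  G1 stuck-at-1: output 0 ✓
  G1 inverted output: output 0 ✓
  G2 stuck-at-0: output 0 ✓
  G2 stuck-at-1: output 1 ✗
  G2 inverted output: output 0 ✓
  G3 stuck-at-0: output 0 ✓
  G3 stuck-at-1: output 1 ✗
  G3 inverted output: output 0 ✓
  G4 stuck-at-0: output 0 ✓
  G4 stuck-at-1: output 1 ✗
  G4 inverted output: output 0 ✓
Consistent faults: {G1 stuck-at-1, G1 inverted output, G2 stuck-at-0, G2 inverted output, G3 stuck-at-0, G3 inverted output, G4 stuck-at-0, G4 inverted output} — 8 in all.

8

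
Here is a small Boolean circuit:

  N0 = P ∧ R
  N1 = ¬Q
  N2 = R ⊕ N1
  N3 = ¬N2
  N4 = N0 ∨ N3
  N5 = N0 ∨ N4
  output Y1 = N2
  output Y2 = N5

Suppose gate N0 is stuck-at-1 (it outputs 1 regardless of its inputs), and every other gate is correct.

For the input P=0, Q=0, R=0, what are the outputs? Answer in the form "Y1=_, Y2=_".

Y1=1, Y2=1

Propagate with N0 forced: N0=1 [stuck-at-1], N1=1, N2=1, N3=0, N4=1, N5=1.
So the outputs are Y1=1, Y2=1. (Without the fault they would be Y1=1, Y2=0.)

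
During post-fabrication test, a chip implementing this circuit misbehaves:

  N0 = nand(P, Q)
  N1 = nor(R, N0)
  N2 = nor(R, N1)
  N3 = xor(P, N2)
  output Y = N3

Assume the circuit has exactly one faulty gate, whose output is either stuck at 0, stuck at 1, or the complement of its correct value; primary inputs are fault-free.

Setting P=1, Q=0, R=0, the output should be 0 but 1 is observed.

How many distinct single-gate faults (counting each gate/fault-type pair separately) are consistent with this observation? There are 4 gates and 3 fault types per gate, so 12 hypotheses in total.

8

Fault-free: N0=1, N1=0, N2=1, N3=0 → 0. Observed 1.
  N0 stuck-at-0: output 1 ✓
  N0 stuck-at-1: output 0 ✗
  N0 inverted output: output 1 ✓
  N1 stuck-at-0: output 0 ✗
  N1 stuck-at-1: output 1 ✓
  N1 inverted output: output 1 ✓
  N2 stuck-at-0: output 1 ✓
  N2 stuck-at-1: output 0 ✗
  N2 inverted output: output 1 ✓
  N3 stuck-at-0: output 0 ✗
  N3 stuck-at-1: output 1 ✓
  N3 inverted output: output 1 ✓
Consistent faults: {N0 stuck-at-0, N0 inverted output, N1 stuck-at-1, N1 inverted output, N2 stuck-at-0, N2 inverted output, N3 stuck-at-1, N3 inverted output} — 8 in all.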